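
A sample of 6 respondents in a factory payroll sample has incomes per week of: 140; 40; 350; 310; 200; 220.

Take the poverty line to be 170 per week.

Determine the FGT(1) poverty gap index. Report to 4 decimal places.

Poor units: 40, 140 (q = 2 of N = 6).
Relative gaps: (170−40)/170 = 0.7647; (170−140)/170 = 0.1765.
Sum of shortfalls = 0.941176; P₁ averages over all N: 0.941176 / 6 = 0.1569.

0.1569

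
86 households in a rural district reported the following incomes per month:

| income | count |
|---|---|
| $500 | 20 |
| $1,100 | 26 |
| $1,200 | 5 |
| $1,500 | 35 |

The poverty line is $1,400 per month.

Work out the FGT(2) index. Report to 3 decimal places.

0.111

Poor units: 20×$500, 26×$1,100, 5×$1,200 (q = 51 of N = 86).
Gap ratios (z−y)/z: (1400−500)/1400 = 0.6429 (×20); (1400−1100)/1400 = 0.2143 (×26); (1400−1200)/1400 = 0.1429 (×5).
Squared: 0.4133 (×20); 0.0459 (×26); 0.0204 (×5).
Sum = 9.561224; P₂ = 9.561224 / 86 = 0.111.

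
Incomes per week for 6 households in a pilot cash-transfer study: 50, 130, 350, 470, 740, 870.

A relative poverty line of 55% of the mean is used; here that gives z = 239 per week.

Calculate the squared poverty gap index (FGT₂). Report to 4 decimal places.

0.1389

Below z: 50, 130 (q = 2 of N = 6).
Normalized shortfalls: (239−50)/239 = 0.7908; (239−130)/239 = 0.4561.
Squared: 0.6254; 0.2080.
Sum = 0.833354; P₂ = 0.833354 / 6 = 0.1389.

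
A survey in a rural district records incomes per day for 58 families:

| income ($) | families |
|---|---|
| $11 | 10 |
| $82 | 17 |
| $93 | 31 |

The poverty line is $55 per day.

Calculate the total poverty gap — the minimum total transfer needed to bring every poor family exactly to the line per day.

Incomes under z: 10×$11 (q = 10 of N = 58).
Individual gaps: 10×(55−11) = 440.
Aggregate gap = $440.

$440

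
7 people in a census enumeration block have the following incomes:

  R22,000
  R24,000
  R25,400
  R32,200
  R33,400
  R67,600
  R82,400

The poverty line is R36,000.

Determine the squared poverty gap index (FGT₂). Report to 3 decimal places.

Poor units: R22,000, R24,000, R25,400, R32,200, R33,400 (q = 5 of N = 7).
Normalized shortfalls: (36000−22000)/36000 = 0.3889; (36000−24000)/36000 = 0.3333; (36000−25400)/36000 = 0.2944; (36000−32200)/36000 = 0.1056; (36000−33400)/36000 = 0.0722.
Squared: 0.1512; 0.1111; 0.0867; 0.0111; 0.0052.
Sum = 0.365401; P₂ = 0.365401 / 7 = 0.052.

0.052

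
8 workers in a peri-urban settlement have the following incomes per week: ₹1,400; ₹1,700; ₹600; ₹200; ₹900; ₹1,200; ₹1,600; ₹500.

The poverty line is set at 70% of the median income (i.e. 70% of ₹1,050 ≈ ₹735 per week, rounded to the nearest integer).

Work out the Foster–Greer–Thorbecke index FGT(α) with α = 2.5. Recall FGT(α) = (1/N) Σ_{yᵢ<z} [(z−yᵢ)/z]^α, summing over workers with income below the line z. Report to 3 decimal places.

0.066

Incomes under z: ₹200, ₹500, ₹600 (q = 3 of N = 8).
Shortfall ratios: (735−200)/735 = 0.7279; (735−500)/735 = 0.3197; (735−600)/735 = 0.1837.
Raised to α = 2.5: 0.45203; 0.05780; 0.01446.
Sum = 0.524290; FGT(2.5) = 0.524290 / 8 = 0.066.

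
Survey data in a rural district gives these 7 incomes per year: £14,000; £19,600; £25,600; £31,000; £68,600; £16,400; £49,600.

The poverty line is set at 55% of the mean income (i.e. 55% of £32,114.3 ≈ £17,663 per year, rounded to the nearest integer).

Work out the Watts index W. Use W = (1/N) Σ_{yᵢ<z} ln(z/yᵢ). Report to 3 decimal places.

Poor units: £14,000, £16,400 (q = 2 of N = 7).
Log shortfalls: ln(17663/14000) = 0.2324; ln(17663/16400) = 0.0742.
W = 0.306605 / 7 = 0.044.

0.044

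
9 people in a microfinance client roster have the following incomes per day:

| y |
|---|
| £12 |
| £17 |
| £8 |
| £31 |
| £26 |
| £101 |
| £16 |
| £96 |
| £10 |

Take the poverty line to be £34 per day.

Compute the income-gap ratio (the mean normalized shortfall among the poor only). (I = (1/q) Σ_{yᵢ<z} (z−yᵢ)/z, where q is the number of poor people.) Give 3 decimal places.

0.496

Below the line: £8, £10, £12, £16, £17, £26, £31 (q = 7 of N = 9).
Shortfall ratios (z−y)/z: 0.7647, 0.7059, 0.6471, 0.5294, 0.5000, 0.2353, 0.0882; sum = 3.470588.
I averages over the q = 7 poor units only: 3.470588 / 7 = 0.496.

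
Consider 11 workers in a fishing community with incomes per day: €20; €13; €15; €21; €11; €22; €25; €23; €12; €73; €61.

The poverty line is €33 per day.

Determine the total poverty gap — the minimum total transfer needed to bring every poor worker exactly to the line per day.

Poor units: €11, €12, €13, €15, €20, €21, €22, €23, €25 (q = 9 of N = 11).
Individual gaps: 33−11 = 22; 33−12 = 21; 33−13 = 20; 33−15 = 18; 33−20 = 13; 33−21 = 12; 33−22 = 11; 33−23 = 10; 33−25 = 8.
Aggregate gap = €135.

€135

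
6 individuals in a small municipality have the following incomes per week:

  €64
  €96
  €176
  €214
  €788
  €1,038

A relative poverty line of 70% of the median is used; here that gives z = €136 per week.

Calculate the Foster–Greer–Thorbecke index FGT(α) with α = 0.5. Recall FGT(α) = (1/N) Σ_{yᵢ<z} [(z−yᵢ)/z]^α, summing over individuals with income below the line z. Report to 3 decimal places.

Incomes under z: €64, €96 (q = 2 of N = 6).
Gap ratios (z−y)/z: (136−64)/136 = 0.5294; (136−96)/136 = 0.2941.
Raised to α = 0.5: 0.72761; 0.54233.
Sum = 1.269933; FGT(0.5) = 1.269933 / 6 = 0.212.

0.212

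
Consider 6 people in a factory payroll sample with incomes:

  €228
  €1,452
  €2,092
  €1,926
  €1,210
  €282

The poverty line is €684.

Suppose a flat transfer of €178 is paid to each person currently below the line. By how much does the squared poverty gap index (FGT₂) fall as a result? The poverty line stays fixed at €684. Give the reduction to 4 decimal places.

Before: below the line — €228, €282; squared poverty gap index (FGT₂) = 0.131643.
After the €178 transfer: below the line — €406, €460; squared poverty gap index (FGT₂) = 0.045406.
Reduction = 0.131643 − 0.045406 = 0.0862.

0.0862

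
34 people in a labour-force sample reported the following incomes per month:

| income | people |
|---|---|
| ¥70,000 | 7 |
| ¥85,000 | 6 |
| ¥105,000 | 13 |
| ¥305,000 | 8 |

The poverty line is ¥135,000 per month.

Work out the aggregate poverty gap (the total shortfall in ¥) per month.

Incomes under z: 7×¥70,000, 6×¥85,000, 13×¥105,000 (q = 26 of N = 34).
Individual gaps: 7×(135000−70000) = 455000; 6×(135000−85000) = 300000; 13×(135000−105000) = 390000.
Aggregate gap = ¥1,145,000.

¥1,145,000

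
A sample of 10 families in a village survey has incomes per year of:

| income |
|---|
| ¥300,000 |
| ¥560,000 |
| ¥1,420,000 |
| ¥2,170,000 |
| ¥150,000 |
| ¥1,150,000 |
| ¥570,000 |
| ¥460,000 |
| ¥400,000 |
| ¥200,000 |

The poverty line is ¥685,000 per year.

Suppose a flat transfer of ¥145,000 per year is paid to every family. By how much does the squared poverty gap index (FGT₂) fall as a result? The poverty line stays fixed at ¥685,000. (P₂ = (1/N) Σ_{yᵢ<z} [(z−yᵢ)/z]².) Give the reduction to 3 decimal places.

Before: below the line — ¥150,000, ¥200,000, ¥300,000, ¥400,000, ¥460,000, ¥560,000, ¥570,000; squared poverty gap index (FGT₂) = 0.17697.
After the ¥145,000 transfer: below the line — ¥295,000, ¥345,000, ¥445,000, ¥545,000, ¥605,000; squared poverty gap index (FGT₂) = 0.07487.
Reduction = 0.17697 − 0.07487 = 0.102.

0.102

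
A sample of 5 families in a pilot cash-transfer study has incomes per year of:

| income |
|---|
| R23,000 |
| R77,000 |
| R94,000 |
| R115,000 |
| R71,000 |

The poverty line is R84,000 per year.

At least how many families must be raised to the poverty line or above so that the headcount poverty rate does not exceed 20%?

2

3 of the 5 families are poor, so H = 3/5 = 0.600.
A headcount ratio of at most 20% allows at most ⌊0.20 × 5⌋ = 1 poor families.
So at least 3 − 1 = 2 must be lifted.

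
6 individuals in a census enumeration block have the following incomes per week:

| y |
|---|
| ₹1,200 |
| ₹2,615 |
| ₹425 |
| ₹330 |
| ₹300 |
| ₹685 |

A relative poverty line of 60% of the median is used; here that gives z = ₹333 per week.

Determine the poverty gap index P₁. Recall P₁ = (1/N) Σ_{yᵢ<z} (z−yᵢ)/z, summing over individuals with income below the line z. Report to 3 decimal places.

Below the line: ₹300, ₹330 (q = 2 of N = 6).
Shortfall ratios: (333−300)/333 = 0.0991; (333−330)/333 = 0.0090.
Sum of shortfalls = 0.108108; P₁ averages over all N: 0.108108 / 6 = 0.018.

0.018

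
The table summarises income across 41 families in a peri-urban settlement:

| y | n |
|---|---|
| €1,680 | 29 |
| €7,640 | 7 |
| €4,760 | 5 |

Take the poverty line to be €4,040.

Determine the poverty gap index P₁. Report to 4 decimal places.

0.4132

Below the line: 29×€1,680 (q = 29 of N = 41).
Relative gaps: (4040−1680)/4040 = 0.5842 (×29).
Σ = 16.940594. Dividing by the full population N = 41 gives P₁ = 0.4132.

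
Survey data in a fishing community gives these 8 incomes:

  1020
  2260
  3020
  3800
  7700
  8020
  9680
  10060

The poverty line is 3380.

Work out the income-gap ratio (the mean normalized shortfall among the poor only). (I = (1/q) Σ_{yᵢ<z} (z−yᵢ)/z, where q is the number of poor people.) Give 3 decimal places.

0.379

Incomes under z: 1020, 2260, 3020 (q = 3 of N = 8).
Shortfall ratios (z−y)/z: 0.6982, 0.3314, 0.1065; sum = 1.136095.
I averages over the q = 3 poor units only: 1.136095 / 3 = 0.379.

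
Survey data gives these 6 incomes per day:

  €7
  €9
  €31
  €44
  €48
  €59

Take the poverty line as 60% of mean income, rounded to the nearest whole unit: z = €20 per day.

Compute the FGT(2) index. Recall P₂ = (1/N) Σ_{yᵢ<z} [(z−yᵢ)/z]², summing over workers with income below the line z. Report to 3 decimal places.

Below z: €7, €9 (q = 2 of N = 6).
Shortfall ratios: (20−7)/20 = 0.6500; (20−9)/20 = 0.5500.
Squared: 0.4225; 0.3025.
Sum = 0.725000; P₂ = 0.725000 / 6 = 0.121.

0.121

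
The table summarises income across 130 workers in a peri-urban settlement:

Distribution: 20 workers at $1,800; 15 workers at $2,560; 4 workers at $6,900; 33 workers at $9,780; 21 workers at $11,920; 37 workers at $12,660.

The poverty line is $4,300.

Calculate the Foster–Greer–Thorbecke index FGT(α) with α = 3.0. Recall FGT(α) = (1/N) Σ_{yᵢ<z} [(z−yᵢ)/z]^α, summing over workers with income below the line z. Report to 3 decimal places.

0.038

Incomes under z: 20×$1,800, 15×$2,560 (q = 35 of N = 130).
Gap ratios (z−y)/z: (4300−1800)/4300 = 0.5814 (×20); (4300−2560)/4300 = 0.4047 (×15).
Raised to α = 3.0: 0.19652 (×20); 0.06626 (×15).
Sum = 4.924351; FGT(3.0) = 4.924351 / 130 = 0.038.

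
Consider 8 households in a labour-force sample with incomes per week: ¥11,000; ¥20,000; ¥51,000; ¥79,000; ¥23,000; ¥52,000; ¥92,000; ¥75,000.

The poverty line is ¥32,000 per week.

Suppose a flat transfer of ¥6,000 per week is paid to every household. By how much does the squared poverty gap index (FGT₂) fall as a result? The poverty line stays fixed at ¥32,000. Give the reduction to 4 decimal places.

0.0483

Before: below the line — ¥11,000, ¥20,000, ¥23,000; squared poverty gap index (FGT₂) = 0.081299.
After the ¥6,000 transfer: below the line — ¥17,000, ¥26,000, ¥29,000; squared poverty gap index (FGT₂) = 0.032959.
Reduction = 0.081299 − 0.032959 = 0.0483.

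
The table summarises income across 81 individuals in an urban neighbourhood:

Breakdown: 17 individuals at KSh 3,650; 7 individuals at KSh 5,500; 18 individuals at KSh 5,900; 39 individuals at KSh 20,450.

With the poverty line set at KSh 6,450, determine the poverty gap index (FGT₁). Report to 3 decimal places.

0.123

Incomes under z: 17×KSh 3,650, 7×KSh 5,500, 18×KSh 5,900 (q = 42 of N = 81).
Shortfall ratios: (6450−3650)/6450 = 0.4341 (×17); (6450−5500)/6450 = 0.1473 (×7); (6450−5900)/6450 = 0.0853 (×18).
Σ = 9.945736. Dividing by the full population N = 81 gives P₁ = 0.123.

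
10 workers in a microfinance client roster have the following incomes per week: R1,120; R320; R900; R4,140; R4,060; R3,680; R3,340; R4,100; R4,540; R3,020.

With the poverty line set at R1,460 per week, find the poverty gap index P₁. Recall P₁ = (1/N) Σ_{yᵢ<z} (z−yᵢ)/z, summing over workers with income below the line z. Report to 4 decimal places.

Poor units: R320, R900, R1,120 (q = 3 of N = 10).
Gap ratios (z−y)/z: (1460−320)/1460 = 0.7808; (1460−900)/1460 = 0.3836; (1460−1120)/1460 = 0.2329.
Sum of shortfalls = 1.397260; P₁ averages over all N: 1.397260 / 10 = 0.1397.

0.1397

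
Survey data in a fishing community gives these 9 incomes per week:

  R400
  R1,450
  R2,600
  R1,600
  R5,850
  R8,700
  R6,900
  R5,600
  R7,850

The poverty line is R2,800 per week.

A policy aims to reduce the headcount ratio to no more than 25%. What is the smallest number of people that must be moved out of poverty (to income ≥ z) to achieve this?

Currently q = 4 of N = 9 are below the line (H = 0.444).
A headcount ratio of at most 25% allows at most ⌊0.25 × 9⌋ = 2 poor people.
So at least 4 − 2 = 2 must be lifted.

2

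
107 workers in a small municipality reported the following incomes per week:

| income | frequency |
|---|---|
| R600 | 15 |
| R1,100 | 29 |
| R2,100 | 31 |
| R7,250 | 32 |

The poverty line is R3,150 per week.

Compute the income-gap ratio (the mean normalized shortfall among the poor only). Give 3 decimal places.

0.551

Below z: 15×R600, 29×R1,100, 31×R2,100 (q = 75 of N = 107).
Relative gaps: 0.8095 (×15), 0.6508 (×29), 0.3333 (×31); sum = 41.349206.
The income-gap ratio divides by q (the poor only): 41.349206 / 75 = 0.551.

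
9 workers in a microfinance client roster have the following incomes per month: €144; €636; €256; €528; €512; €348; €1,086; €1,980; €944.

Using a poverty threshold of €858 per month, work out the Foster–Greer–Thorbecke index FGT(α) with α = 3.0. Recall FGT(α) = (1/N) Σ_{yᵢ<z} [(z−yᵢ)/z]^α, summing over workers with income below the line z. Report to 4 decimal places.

Incomes under z: €144, €256, €348, €512, €528, €636 (q = 6 of N = 9).
Relative gaps: (858−144)/858 = 0.8322; (858−256)/858 = 0.7016; (858−348)/858 = 0.5944; (858−512)/858 = 0.4033; (858−528)/858 = 0.3846; (858−636)/858 = 0.2587.
Raised to α = 3.0: 0.57628; 0.34540; 0.21001; 0.06558; 0.05690; 0.01732.
Sum = 1.271494; FGT(3.0) = 1.271494 / 9 = 0.1413.

0.1413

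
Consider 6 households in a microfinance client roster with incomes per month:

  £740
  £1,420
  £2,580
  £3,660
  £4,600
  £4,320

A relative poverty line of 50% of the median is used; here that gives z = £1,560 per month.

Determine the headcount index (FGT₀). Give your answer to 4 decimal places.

0.3333

2 of the 6 households have income below £1,560.
H = 2/6 = 0.3333.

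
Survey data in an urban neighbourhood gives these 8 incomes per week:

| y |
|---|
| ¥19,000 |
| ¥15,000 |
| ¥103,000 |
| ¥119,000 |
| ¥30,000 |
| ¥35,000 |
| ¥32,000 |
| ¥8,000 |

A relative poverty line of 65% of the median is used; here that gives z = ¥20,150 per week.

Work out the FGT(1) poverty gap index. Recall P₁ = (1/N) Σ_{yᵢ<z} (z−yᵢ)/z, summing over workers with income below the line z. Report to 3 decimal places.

Below the line: ¥8,000, ¥15,000, ¥19,000 (q = 3 of N = 8).
Gap ratios (z−y)/z: (20150−8000)/20150 = 0.6030; (20150−15000)/20150 = 0.2556; (20150−19000)/20150 = 0.0571.
Σ = 0.915633. Dividing by the full population N = 8 gives P₁ = 0.114.

0.114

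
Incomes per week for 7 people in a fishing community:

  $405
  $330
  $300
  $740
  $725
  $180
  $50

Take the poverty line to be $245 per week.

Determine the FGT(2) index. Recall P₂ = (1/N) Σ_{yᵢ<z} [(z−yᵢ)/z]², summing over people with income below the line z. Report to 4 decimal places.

Poor units: $50, $180 (q = 2 of N = 7).
Normalized shortfalls: (245−50)/245 = 0.7959; (245−180)/245 = 0.2653.
Squared: 0.6335; 0.0704.
Sum = 0.703873; P₂ = 0.703873 / 7 = 0.1006.

0.1006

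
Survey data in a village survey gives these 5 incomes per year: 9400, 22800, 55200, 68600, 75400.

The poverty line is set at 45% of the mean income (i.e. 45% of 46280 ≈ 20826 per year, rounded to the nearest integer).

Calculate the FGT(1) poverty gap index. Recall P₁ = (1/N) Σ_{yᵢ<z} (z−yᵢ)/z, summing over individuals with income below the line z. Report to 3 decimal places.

0.110

Poor units: 9400 (q = 1 of N = 5).
Relative gaps: (20826−9400)/20826 = 0.5486.
Sum of shortfalls = 0.548641; P₁ averages over all N: 0.548641 / 5 = 0.110.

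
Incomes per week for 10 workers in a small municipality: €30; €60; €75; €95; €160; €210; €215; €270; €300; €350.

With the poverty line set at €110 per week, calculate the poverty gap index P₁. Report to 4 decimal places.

0.1636

Poor units: €30, €60, €75, €95 (q = 4 of N = 10).
Normalized shortfalls: (110−30)/110 = 0.7273; (110−60)/110 = 0.4545; (110−75)/110 = 0.3182; (110−95)/110 = 0.1364.
Σ = 1.636364. Dividing by the full population N = 10 gives P₁ = 0.1636.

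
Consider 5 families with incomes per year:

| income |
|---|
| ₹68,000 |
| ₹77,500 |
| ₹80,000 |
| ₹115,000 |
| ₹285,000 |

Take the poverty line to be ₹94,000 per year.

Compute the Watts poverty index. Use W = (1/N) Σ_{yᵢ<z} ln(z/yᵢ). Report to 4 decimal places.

0.1356

Below z: ₹68,000, ₹77,500, ₹80,000 (q = 3 of N = 5).
Log shortfalls: ln(94000/68000) = 0.3238; ln(94000/77500) = 0.1930; ln(94000/80000) = 0.1613.
W = 0.678072 / 5 = 0.1356.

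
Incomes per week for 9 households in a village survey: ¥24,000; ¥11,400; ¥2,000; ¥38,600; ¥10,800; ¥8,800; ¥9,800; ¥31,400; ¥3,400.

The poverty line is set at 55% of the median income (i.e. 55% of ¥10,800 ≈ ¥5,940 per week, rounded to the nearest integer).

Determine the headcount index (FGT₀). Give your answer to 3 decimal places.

0.222

2 of the 9 households have income below ¥5,940.
H = 2/9 = 0.222.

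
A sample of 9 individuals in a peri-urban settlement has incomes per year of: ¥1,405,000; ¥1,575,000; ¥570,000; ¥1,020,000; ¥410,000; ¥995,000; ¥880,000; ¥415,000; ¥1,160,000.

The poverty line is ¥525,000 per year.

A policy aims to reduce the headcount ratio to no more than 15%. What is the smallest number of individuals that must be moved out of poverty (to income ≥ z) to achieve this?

1

Currently q = 2 of N = 9 are below the line (H = 0.222).
A headcount ratio of at most 15% allows at most ⌊0.15 × 9⌋ = 1 poor individuals.
So at least 2 − 1 = 1 must be lifted.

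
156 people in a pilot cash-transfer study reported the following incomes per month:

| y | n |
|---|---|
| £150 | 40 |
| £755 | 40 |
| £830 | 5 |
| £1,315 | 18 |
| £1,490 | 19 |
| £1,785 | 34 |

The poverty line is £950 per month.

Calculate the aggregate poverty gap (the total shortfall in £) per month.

Below z: 40×£150, 40×£755, 5×£830 (q = 85 of N = 156).
Individual gaps: 40×(950−150) = 32000; 40×(950−755) = 7800; 5×(950−830) = 600.
Aggregate gap = £40,400.

£40,400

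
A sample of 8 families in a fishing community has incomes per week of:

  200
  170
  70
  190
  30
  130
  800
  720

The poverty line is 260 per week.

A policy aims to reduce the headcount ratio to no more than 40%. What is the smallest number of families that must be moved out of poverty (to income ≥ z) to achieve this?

3

6 of the 8 families are poor, so H = 6/8 = 0.750.
A headcount ratio of at most 40% allows at most ⌊0.40 × 8⌋ = 3 poor families.
So at least 6 − 3 = 3 must be lifted.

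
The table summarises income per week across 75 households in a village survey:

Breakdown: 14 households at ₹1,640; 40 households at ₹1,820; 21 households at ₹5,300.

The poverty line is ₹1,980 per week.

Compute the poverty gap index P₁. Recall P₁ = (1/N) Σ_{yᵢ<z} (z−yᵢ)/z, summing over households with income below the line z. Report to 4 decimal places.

Incomes under z: 14×₹1,640, 40×₹1,820 (q = 54 of N = 75).
Normalized shortfalls: (1980−1640)/1980 = 0.1717 (×14); (1980−1820)/1980 = 0.0808 (×40).
Sum of shortfalls = 5.636364; P₁ averages over all N: 5.636364 / 75 = 0.0752.

0.0752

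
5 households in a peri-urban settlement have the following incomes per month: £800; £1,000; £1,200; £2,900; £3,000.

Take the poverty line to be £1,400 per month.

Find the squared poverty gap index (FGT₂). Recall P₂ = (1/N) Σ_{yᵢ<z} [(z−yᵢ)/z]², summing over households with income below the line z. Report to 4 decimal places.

0.0571

Poor units: £800, £1,000, £1,200 (q = 3 of N = 5).
Normalized shortfalls: (1400−800)/1400 = 0.4286; (1400−1000)/1400 = 0.2857; (1400−1200)/1400 = 0.1429.
Squared: 0.1837; 0.0816; 0.0204.
Sum = 0.285714; P₂ = 0.285714 / 5 = 0.0571.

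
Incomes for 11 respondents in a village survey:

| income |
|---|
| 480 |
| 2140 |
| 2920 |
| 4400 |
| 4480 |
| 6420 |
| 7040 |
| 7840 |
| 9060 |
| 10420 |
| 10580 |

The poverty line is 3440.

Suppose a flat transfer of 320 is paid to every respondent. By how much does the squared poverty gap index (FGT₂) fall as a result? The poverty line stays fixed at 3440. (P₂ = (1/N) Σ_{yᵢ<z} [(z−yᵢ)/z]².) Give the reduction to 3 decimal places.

Before: below the line — 480, 2140, 2920; squared poverty gap index (FGT₂) = 0.08237.
After the 320 transfer: below the line — 800, 2460, 3240; squared poverty gap index (FGT₂) = 0.06123.
Reduction = 0.08237 − 0.06123 = 0.021.

0.021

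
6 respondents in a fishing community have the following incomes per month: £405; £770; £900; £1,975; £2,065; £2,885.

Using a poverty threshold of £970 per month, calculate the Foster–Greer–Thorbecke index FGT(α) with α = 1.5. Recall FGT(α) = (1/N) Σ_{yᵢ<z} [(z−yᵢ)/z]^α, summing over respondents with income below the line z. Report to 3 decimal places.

Incomes under z: £405, £770, £900 (q = 3 of N = 6).
Gap ratios (z−y)/z: (970−405)/970 = 0.5825; (970−770)/970 = 0.2062; (970−900)/970 = 0.0722.
Raised to α = 1.5: 0.44454; 0.09362; 0.01939.
Sum = 0.557554; FGT(1.5) = 0.557554 / 6 = 0.093.

0.093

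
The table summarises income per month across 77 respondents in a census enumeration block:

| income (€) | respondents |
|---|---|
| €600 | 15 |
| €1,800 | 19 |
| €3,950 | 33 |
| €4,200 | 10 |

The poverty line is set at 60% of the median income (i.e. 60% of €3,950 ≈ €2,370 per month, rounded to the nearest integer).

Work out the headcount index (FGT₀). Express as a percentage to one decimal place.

44.2%

34 of the 77 respondents have income below €2,370.
H = 34/77 = 44.2%.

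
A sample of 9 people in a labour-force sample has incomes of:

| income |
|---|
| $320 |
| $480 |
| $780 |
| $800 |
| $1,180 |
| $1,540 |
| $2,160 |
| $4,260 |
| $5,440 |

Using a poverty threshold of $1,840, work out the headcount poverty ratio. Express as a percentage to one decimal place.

66.7%

6 of the 9 people have income below $1,840.
H = 6/9 = 66.7%.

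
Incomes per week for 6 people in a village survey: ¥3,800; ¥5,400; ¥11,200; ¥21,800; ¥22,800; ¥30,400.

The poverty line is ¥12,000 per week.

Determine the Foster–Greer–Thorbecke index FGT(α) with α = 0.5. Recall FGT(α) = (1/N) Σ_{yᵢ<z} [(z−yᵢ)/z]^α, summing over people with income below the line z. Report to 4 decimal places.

Incomes under z: ¥3,800, ¥5,400, ¥11,200 (q = 3 of N = 6).
Gap ratios (z−y)/z: (12000−3800)/12000 = 0.6833; (12000−5400)/12000 = 0.5500; (12000−11200)/12000 = 0.0667.
Raised to α = 0.5: 0.82664; 0.74162; 0.25820.
Sum = 1.826459; FGT(0.5) = 1.826459 / 6 = 0.3044.

0.3044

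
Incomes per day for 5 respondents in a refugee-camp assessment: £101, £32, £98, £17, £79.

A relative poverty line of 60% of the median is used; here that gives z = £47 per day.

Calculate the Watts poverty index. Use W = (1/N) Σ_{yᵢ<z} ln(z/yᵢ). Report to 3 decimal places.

Below z: £17, £32 (q = 2 of N = 5).
Log shortfalls: ln(47/17) = 1.0169; ln(47/32) = 0.3844.
W = 1.401346 / 5 = 0.280.

0.280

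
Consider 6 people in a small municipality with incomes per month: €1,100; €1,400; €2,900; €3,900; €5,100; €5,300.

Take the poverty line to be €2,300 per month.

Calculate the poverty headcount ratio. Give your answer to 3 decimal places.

2 of the 6 people have income below €2,300.
H = 2/6 = 0.333.

0.333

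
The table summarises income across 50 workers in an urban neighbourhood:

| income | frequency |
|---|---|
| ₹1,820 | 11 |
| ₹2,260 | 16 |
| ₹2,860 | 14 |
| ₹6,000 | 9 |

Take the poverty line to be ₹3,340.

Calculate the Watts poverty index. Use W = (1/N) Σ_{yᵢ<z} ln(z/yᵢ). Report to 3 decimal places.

Below z: 11×₹1,820, 16×₹2,260, 14×₹2,860 (q = 41 of N = 50).
Log gaps: ln(3340/1820) = 0.6071 (×11); ln(3340/2260) = 0.3906 (×16); ln(3340/2860) = 0.1551 (×14).
W = 15.100262 / 50 = 0.302.

0.302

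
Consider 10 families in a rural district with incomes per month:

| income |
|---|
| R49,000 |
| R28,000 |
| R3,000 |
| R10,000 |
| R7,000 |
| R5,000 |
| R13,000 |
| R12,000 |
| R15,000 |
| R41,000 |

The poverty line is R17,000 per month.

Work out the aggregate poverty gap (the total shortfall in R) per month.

Below z: R3,000, R5,000, R7,000, R10,000, R12,000, R13,000, R15,000 (q = 7 of N = 10).
Individual gaps: 17000−3000 = 14000; 17000−5000 = 12000; 17000−7000 = 10000; 17000−10000 = 7000; 17000−12000 = 5000; 17000−13000 = 4000; 17000−15000 = 2000.
Aggregate gap = R54,000.

R54,000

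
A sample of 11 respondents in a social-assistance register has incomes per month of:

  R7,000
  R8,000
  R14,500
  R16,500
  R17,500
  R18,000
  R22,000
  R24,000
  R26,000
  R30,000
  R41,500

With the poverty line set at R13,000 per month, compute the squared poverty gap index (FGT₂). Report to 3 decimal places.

Below z: R7,000, R8,000 (q = 2 of N = 11).
Relative gaps: (13000−7000)/13000 = 0.4615; (13000−8000)/13000 = 0.3846.
Squared: 0.2130; 0.1479.
Sum = 0.360947; P₂ = 0.360947 / 11 = 0.033.

0.033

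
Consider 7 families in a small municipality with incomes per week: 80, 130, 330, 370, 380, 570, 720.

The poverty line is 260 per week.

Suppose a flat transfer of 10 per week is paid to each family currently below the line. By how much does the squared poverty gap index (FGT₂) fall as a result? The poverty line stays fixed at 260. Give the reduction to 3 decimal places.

0.013

Before: below the line — 80, 130; squared poverty gap index (FGT₂) = 0.10418.
After the 10 transfer: below the line — 90, 140; squared poverty gap index (FGT₂) = 0.09150.
Reduction = 0.10418 − 0.09150 = 0.013.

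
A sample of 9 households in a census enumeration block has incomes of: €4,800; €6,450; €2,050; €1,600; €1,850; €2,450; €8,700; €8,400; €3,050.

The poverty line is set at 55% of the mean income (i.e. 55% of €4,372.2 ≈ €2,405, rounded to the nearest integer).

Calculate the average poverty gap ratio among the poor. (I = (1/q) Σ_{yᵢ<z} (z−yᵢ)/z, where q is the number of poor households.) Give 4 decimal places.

Poor units: €1,600, €1,850, €2,050 (q = 3 of N = 9).
Shortfall ratios (z−y)/z: 0.3347, 0.2308, 0.1476; sum = 0.713098.
The income-gap ratio divides by q (the poor only): 0.713098 / 3 = 0.2377.

0.2377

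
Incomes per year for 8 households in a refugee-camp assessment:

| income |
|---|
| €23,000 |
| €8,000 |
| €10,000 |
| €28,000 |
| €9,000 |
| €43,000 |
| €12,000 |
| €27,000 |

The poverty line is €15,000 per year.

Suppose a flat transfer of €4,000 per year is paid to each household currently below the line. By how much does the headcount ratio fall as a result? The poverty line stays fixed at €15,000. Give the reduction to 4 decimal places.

Before: below the line — €8,000, €9,000, €10,000, €12,000; headcount ratio = 0.500000.
After the €4,000 transfer: below the line — €12,000, €13,000, €14,000; headcount ratio = 0.375000.
Reduction = 0.500000 − 0.375000 = 0.1250.

0.1250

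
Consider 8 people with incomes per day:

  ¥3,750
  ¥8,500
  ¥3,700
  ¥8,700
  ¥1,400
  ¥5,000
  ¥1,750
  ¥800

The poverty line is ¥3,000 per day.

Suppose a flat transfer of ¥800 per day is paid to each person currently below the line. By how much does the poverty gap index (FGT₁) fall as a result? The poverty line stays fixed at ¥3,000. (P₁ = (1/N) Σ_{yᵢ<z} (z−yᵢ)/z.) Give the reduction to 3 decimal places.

Before: below the line — ¥800, ¥1,400, ¥1,750; poverty gap index (FGT₁) = 0.21042.
After the ¥800 transfer: below the line — ¥1,600, ¥2,200, ¥2,550; poverty gap index (FGT₁) = 0.11042.
Reduction = 0.21042 − 0.11042 = 0.100.

0.100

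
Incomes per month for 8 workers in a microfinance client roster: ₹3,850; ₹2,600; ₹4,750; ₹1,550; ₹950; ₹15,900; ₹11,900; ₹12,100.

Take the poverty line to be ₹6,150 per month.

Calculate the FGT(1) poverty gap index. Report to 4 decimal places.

Incomes under z: ₹950, ₹1,550, ₹2,600, ₹3,850, ₹4,750 (q = 5 of N = 8).
Relative gaps: (6150−950)/6150 = 0.8455; (6150−1550)/6150 = 0.7480; (6150−2600)/6150 = 0.5772; (6150−3850)/6150 = 0.3740; (6150−4750)/6150 = 0.2276.
Sum of shortfalls = 2.772358; P₁ averages over all N: 2.772358 / 8 = 0.3465.

0.3465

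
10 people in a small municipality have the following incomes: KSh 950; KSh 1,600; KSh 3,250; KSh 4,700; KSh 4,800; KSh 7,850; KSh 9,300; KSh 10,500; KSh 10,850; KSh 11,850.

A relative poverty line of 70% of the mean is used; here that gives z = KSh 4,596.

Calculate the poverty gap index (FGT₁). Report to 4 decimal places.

Below z: KSh 950, KSh 1,600, KSh 3,250 (q = 3 of N = 10).
Shortfall ratios: (4596−950)/4596 = 0.7933; (4596−1600)/4596 = 0.6519; (4596−3250)/4596 = 0.2929.
Sum of shortfalls = 1.738033; P₁ averages over all N: 1.738033 / 10 = 0.1738.

0.1738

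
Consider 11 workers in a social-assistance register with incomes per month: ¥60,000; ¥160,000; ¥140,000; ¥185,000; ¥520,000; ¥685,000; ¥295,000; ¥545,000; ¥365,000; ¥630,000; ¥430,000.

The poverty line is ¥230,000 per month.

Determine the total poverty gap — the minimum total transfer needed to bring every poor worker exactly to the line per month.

Below the line: ¥60,000, ¥140,000, ¥160,000, ¥185,000 (q = 4 of N = 11).
Individual gaps: 230000−60000 = 170000; 230000−140000 = 90000; 230000−160000 = 70000; 230000−185000 = 45000.
Aggregate gap = ¥375,000.

¥375,000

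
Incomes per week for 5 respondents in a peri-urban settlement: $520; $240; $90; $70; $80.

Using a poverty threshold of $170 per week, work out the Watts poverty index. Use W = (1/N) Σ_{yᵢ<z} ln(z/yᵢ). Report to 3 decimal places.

Poor units: $70, $80, $90 (q = 3 of N = 5).
Log shortfalls: ln(170/70) = 0.8873; ln(170/80) = 0.7538; ln(170/90) = 0.6360.
W = 2.277064 / 5 = 0.455.

0.455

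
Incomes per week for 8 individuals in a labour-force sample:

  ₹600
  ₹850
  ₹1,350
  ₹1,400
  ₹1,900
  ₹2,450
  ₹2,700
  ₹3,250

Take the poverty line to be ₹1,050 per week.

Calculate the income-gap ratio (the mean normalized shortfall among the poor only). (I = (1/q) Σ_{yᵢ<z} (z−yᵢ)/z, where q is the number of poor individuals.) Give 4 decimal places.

0.3095

Below z: ₹600, ₹850 (q = 2 of N = 8).
Shortfall ratios (z−y)/z: 0.4286, 0.1905; sum = 0.619048.
I averages over the q = 2 poor units only: 0.619048 / 2 = 0.3095.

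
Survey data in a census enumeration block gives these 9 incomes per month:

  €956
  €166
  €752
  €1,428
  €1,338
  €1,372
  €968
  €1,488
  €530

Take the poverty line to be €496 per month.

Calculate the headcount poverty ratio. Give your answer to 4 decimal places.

0.1111

1 of the 9 people have income below €496.
H = 1/9 = 0.1111.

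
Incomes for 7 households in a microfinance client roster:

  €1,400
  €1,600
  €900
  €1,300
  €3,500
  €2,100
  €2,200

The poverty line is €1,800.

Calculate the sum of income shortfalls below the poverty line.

€2,000

Below z: €900, €1,300, €1,400, €1,600 (q = 4 of N = 7).
Individual gaps: 1800−900 = 900; 1800−1300 = 500; 1800−1400 = 400; 1800−1600 = 200.
Aggregate gap = €2,000.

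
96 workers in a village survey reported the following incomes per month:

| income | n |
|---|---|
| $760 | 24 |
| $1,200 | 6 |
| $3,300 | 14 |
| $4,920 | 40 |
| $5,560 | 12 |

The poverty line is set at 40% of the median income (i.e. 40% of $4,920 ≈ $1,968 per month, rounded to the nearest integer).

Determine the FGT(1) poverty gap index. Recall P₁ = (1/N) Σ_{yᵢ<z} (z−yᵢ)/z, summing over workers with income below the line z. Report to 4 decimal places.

Incomes under z: 24×$760, 6×$1,200 (q = 30 of N = 96).
Gap ratios (z−y)/z: (1968−760)/1968 = 0.6138 (×24); (1968−1200)/1968 = 0.3902 (×6).
Sum of shortfalls = 17.073171; P₁ averages over all N: 17.073171 / 96 = 0.1778.

0.1778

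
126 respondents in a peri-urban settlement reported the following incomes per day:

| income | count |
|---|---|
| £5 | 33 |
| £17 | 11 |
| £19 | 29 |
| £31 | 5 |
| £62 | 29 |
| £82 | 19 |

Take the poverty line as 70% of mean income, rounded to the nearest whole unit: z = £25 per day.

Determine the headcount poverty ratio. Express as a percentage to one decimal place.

57.9%

73 of the 126 respondents have income below £25.
H = 73/126 = 57.9%.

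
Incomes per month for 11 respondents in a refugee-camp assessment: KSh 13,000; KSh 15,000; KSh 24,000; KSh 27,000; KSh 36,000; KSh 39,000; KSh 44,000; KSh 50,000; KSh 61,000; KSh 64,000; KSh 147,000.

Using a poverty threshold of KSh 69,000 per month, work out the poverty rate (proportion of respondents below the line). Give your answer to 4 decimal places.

10 of the 11 respondents have income below KSh 69,000.
H = 10/11 = 0.9091.

0.9091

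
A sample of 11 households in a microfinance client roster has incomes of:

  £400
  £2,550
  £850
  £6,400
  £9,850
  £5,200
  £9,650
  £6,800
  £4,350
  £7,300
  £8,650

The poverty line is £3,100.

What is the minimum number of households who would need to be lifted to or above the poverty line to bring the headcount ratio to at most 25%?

Currently q = 3 of N = 11 are below the line (H = 0.273).
A headcount ratio of at most 25% allows at most ⌊0.25 × 11⌋ = 2 poor households.
So at least 3 − 2 = 1 must be lifted.

1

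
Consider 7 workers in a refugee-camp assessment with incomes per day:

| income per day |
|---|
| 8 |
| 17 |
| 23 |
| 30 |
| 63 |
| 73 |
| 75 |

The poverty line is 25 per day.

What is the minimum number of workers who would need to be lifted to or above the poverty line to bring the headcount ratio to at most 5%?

Currently q = 3 of N = 7 are below the line (H = 0.429).
A headcount ratio of at most 5% allows at most ⌊0.05 × 7⌋ = 0 poor workers.
So at least 3 − 0 = 3 must be lifted.

3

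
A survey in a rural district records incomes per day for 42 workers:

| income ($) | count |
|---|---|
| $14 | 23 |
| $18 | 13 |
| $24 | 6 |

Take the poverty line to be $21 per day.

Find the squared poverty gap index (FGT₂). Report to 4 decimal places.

0.0672

Below z: 23×$14, 13×$18 (q = 36 of N = 42).
Shortfall ratios: (21−14)/21 = 0.3333 (×23); (21−18)/21 = 0.1429 (×13).
Squared: 0.1111 (×23); 0.0204 (×13).
Sum = 2.820862; P₂ = 2.820862 / 42 = 0.0672.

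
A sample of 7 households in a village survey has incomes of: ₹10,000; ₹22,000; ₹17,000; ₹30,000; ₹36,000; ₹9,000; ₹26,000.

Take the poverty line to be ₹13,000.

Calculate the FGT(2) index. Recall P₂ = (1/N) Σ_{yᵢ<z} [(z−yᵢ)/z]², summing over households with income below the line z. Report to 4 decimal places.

Poor units: ₹9,000, ₹10,000 (q = 2 of N = 7).
Relative gaps: (13000−9000)/13000 = 0.3077; (13000−10000)/13000 = 0.2308.
Squared: 0.0947; 0.0533.
Sum = 0.147929; P₂ = 0.147929 / 7 = 0.0211.

0.0211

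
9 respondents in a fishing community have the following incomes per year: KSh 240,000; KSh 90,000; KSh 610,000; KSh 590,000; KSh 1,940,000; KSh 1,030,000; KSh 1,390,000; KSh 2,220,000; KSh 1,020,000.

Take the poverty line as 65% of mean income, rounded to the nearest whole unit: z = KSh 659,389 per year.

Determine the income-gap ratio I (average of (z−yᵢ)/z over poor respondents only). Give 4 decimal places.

Below the line: KSh 90,000, KSh 240,000, KSh 590,000, KSh 610,000 (q = 4 of N = 9).
Shortfall ratios (z−y)/z: 0.8635, 0.6360, 0.1052, 0.0749; sum = 1.679670.
I averages over the q = 4 poor units only: 1.679670 / 4 = 0.4199.

0.4199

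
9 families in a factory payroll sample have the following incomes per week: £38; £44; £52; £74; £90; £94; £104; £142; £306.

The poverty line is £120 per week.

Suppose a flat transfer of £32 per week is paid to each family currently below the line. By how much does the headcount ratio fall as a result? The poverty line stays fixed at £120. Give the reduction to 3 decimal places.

Before: below the line — £38, £44, £52, £74, £90, £94, £104; headcount ratio = 0.77778.
After the £32 transfer: below the line — £70, £76, £84, £106; headcount ratio = 0.44444.
Reduction = 0.77778 − 0.44444 = 0.333.

0.333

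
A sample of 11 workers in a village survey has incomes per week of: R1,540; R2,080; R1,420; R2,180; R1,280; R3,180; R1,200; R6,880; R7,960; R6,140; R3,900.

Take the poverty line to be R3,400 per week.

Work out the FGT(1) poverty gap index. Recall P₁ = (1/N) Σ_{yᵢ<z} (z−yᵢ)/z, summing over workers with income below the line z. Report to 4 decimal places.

Incomes under z: R1,200, R1,280, R1,420, R1,540, R2,080, R2,180, R3,180 (q = 7 of N = 11).
Normalized shortfalls: (3400−1200)/3400 = 0.6471; (3400−1280)/3400 = 0.6235; (3400−1420)/3400 = 0.5824; (3400−1540)/3400 = 0.5471; (3400−2080)/3400 = 0.3882; (3400−2180)/3400 = 0.3588; (3400−3180)/3400 = 0.0647.
Sum of shortfalls = 3.211765; P₁ averages over all N: 3.211765 / 11 = 0.2920.

0.2920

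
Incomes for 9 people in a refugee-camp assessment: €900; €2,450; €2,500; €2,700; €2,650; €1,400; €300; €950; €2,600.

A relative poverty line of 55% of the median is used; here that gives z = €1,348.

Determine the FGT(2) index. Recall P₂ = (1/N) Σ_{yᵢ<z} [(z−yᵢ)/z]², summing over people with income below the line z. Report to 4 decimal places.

0.0891

Poor units: €300, €900, €950 (q = 3 of N = 9).
Shortfall ratios: (1348−300)/1348 = 0.7774; (1348−900)/1348 = 0.3323; (1348−950)/1348 = 0.2953.
Squared: 0.6044; 0.1105; 0.0872.
Sum = 0.802052; P₂ = 0.802052 / 9 = 0.0891.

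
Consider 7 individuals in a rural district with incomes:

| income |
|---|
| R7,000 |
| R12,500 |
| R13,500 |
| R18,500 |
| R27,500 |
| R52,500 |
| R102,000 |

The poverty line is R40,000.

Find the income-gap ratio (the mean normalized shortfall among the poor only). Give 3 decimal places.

0.605

Below z: R7,000, R12,500, R13,500, R18,500, R27,500 (q = 5 of N = 7).
Relative gaps: 0.8250, 0.6875, 0.6625, 0.5375, 0.3125; sum = 3.025000.
The income-gap ratio divides by q (the poor only): 3.025000 / 5 = 0.605.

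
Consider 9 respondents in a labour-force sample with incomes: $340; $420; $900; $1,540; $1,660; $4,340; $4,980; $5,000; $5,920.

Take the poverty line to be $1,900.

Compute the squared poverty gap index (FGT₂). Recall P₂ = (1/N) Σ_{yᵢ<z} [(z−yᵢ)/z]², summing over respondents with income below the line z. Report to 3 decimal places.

Poor units: $340, $420, $900, $1,540, $1,660 (q = 5 of N = 9).
Shortfall ratios: (1900−340)/1900 = 0.8211; (1900−420)/1900 = 0.7789; (1900−900)/1900 = 0.5263; (1900−1540)/1900 = 0.1895; (1900−1660)/1900 = 0.1263.
Squared: 0.6741; 0.6068; 0.2770; 0.0359; 0.0160.
Sum = 1.609751; P₂ = 1.609751 / 9 = 0.179.

0.179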